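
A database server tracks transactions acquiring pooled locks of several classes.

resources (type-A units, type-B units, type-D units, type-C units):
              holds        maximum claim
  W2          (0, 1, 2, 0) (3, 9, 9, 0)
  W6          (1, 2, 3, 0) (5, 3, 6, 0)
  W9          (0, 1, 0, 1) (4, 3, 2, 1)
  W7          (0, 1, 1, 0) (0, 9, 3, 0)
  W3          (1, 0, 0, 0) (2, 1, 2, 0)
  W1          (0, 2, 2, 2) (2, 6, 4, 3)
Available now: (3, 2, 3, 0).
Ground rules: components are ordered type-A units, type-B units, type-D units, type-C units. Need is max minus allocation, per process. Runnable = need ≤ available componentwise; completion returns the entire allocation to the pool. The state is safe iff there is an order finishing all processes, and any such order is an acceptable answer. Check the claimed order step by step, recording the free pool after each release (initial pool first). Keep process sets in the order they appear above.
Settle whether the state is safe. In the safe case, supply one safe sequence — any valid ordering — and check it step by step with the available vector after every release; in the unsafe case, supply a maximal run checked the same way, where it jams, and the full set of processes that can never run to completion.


UNSAFE.
Key observation: the wall is type-B units: completing W3, W6, W9, W1 brings the pool only to (5, 7, 8, 3), and all the rest need more.
The run W3, W6, W9, W1 cannot be extended any further. Walking it through:
  pool = (3, 2, 3, 0)
  W3 needs (1, 1, 2, 0) <= (3, 2, 3, 0) -> finishes; pool += (1, 0, 0, 0) = (4, 2, 3, 0)
  W6 needs (4, 1, 3, 0) <= (4, 2, 3, 0) -> finishes; pool += (1, 2, 3, 0) = (5, 4, 6, 0)
  W9 needs (4, 2, 2, 0) <= (5, 4, 6, 0) -> finishes; pool += (0, 1, 0, 1) = (5, 5, 6, 1)
  W1 needs (2, 4, 2, 1) <= (5, 5, 6, 1) -> finishes; pool += (0, 2, 2, 2) = (5, 7, 8, 3)
  W2 cannot run: need (3, 8, 7, 0) vs free (5, 7, 8, 3) (insufficient type-B units)
  W7 cannot run: need (0, 8, 2, 0) vs free (5, 7, 8, 3) (insufficient type-B units)
Processes that can never finish: W2 and W7.


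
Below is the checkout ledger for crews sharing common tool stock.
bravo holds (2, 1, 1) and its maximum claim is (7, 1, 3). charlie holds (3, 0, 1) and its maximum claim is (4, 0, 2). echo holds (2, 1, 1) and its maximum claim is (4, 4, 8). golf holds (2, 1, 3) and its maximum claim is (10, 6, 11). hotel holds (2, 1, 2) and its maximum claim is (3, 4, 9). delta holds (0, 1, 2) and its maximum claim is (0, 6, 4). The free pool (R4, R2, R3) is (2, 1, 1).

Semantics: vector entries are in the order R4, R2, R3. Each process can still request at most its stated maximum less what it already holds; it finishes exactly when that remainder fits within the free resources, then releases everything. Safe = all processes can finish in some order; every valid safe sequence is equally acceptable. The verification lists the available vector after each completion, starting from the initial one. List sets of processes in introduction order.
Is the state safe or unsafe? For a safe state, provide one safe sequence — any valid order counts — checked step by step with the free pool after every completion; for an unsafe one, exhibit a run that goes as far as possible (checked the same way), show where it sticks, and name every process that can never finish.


The state is UNSAFE.
Key observation: R2 is the bottleneck — with charlie, bravo done the pool holds (7, 2, 3), short of every remaining need.
The run charlie, bravo cannot be extended any further. Verifying each step:
  pool = (2, 1, 1)
  charlie needs (1, 0, 1) <= (2, 1, 1) -> finishes; pool += (3, 0, 1) = (5, 1, 2)
  bravo needs (5, 0, 2) <= (5, 1, 2) -> finishes; pool += (2, 1, 1) = (7, 2, 3)
  echo still needs (2, 3, 7) but only (7, 2, 3) is free — short on R2 and R3
  golf still needs (8, 5, 8) but only (7, 2, 3) is free — short on R4, R2 and R3
  hotel still needs (1, 3, 7) but only (7, 2, 3) is free — short on R2 and R3
  delta still needs (0, 5, 2) but only (7, 2, 3) is free — short on R2
Never able to finish: echo, golf, hotel and delta.


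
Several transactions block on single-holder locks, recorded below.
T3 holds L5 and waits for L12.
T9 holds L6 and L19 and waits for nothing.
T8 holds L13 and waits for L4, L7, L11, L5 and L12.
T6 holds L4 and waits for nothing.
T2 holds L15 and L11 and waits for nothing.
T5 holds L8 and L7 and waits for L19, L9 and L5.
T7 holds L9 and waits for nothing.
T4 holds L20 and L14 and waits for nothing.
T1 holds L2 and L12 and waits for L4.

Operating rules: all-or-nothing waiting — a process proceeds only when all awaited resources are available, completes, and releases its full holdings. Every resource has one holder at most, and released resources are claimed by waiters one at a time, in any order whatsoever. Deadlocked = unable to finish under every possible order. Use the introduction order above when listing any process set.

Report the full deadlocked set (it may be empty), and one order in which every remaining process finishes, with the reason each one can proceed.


No process is deadlocked.
Key observation: no waiting chain loops back on itself — every chain ends at a process that waits on nothing, so everyone eventually runs.
One completion order for the rest: T6, T7, T1, T9, T3, T4, T2, T5, T8.
Check, step by step:
  T6 waits on nothing -> runs at once and releases L4
  T7 waits on nothing -> runs at once and releases L9
  T1: everything it awaited (L4) is free; runs, freeing L2 and L12
  T9 waits on nothing -> runs at once and releases L6 and L19
  T3: everything it awaited (L12) is free; runs, freeing L5
  T4 waits on nothing -> runs at once and releases L20 and L14
  T2 waits on nothing -> runs at once and releases L15 and L11
  T5: everything it awaited (L19, L9 and L5) is free; runs, freeing L8 and L7
  T8: everything it awaited (L4, L7, L11, L5 and L12) is free; runs, freeing L13


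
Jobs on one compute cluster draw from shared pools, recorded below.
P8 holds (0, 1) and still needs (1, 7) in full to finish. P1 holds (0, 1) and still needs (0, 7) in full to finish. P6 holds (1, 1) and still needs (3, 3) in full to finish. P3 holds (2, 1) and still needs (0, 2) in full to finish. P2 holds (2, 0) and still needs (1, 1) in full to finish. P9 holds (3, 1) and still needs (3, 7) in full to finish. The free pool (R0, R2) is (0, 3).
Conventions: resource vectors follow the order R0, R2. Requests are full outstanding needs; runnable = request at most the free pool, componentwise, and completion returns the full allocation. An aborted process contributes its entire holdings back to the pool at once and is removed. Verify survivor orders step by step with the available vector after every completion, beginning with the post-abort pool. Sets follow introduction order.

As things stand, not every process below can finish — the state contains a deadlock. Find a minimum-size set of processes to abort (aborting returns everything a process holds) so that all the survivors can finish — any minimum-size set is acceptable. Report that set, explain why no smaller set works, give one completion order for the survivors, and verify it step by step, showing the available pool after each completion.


Abort P8 and P1.
Key observation: aborting P8 and P1 returns (0, 2), and P9 — hopeless before — runs at step 4 with the returned capacity in the pool.
Why nothing smaller works — every single abort fails: P8 alone leaves P1 blocked (short on R2); P1 alone leaves P8 blocked (short on R2); P6 alone leaves P8 blocked (short on R2); P3 alone leaves P8 blocked (short on R2); P2 alone leaves P8 blocked (short on R2); P9 alone leaves P8 blocked (short on R2).
The survivors complete as P3, P2, P6, P9. Step-by-step check (starting from the post-abort pool):
  pool = (0, 5)
  run P3 (needs (0, 2), free (0, 5)); after release of (2, 1) the pool is (2, 6)
  run P2 (needs (1, 1), free (2, 6)); after release of (2, 0) the pool is (4, 6)
  run P6 (needs (3, 3), free (4, 6)); after release of (1, 1) the pool is (5, 7)
  run P9 (needs (3, 7), free (5, 7)); after release of (3, 1) the pool is (8, 8)


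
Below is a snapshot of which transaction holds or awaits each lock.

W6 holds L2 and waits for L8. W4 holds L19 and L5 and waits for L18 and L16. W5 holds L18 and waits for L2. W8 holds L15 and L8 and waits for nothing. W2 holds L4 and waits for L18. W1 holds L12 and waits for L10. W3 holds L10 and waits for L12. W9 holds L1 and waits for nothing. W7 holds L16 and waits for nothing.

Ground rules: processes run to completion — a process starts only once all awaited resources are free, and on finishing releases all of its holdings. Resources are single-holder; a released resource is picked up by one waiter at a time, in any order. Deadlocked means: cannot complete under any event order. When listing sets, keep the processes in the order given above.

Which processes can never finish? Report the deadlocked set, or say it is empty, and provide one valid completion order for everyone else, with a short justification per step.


Deadlocked set: W1 and W3.
Key observation: the cycle W1 -> W3 -> W1 can never break — each member waits on the next; no other process is dragged down with it.
The rest can finish in the order W8, W6, W9, W5, W7, W2, W4.
Verifying each step:
  W8 waits on nothing -> runs at once and releases L15 and L8
  W6: everything it awaited (L8) is free; runs, freeing L2
  W9 waits on nothing -> runs at once and releases L1
  W5: everything it awaited (L2) is free; runs, freeing L18
  W7 waits on nothing -> runs at once and releases L16
  W2: everything it awaited (L18) is free; runs, freeing L4
  W4: everything it awaited (L18 and L16) is free; runs, freeing L19 and L5


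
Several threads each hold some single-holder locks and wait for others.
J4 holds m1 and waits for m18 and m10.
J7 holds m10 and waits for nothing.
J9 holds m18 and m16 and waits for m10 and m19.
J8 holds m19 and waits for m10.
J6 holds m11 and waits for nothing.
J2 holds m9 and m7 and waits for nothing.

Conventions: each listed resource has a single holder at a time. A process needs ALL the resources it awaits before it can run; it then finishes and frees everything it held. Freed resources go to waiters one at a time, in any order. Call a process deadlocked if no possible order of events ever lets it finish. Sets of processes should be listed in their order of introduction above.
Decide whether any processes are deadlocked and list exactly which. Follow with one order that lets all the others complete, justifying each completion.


Nothing here is deadlocked.
Key observation: all waits point, directly or indirectly, at processes that can finish, so nothing is permanently blocked.
The rest can finish in the order J7, J6, J8, J9, J2, J4.
Walking it through:
  J7 waits on nothing -> runs at once and releases m10
  J6 waits on nothing -> runs at once and releases m11
  run J8 (all its waits — m10 — are resolved); releases m19
  run J9 (all its waits — m10 and m19 — are resolved); releases m18 and m16
  J2 waits on nothing -> runs at once and releases m9 and m7
  run J4 (all its waits — m18 and m10 — are resolved); releases m1


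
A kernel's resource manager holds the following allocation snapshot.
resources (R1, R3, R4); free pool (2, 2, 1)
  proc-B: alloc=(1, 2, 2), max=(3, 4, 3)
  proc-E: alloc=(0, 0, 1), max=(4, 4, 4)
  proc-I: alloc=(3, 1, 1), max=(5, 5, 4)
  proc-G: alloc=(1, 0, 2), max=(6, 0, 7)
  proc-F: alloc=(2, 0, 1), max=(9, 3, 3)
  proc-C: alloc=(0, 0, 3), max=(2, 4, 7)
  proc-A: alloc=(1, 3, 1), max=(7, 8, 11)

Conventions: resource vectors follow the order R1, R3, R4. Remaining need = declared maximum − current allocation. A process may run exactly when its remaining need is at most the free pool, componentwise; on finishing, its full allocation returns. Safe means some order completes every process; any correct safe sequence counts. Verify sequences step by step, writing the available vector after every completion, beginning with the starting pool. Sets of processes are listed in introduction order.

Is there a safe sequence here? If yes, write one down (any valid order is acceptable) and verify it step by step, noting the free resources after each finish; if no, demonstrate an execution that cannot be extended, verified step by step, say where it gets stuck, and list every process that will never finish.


SAFE. One safe sequence: proc-B, proc-I, proc-C, proc-G, proc-F, proc-A, proc-E.
Key observation: the first exact fit in this order is proc-B — it needs (2, 2, 1) with (2, 2, 1) free, meeting a requested resource to the last unit.
Check, step by step:
  pool = (2, 2, 1)
  proc-B: need (2, 2, 1) fits (2, 2, 1); releases (1, 2, 2), pool now (3, 4, 3)
  proc-I: need (2, 4, 3) fits (3, 4, 3); releases (3, 1, 1), pool now (6, 5, 4)
  proc-C: need (2, 4, 4) fits (6, 5, 4); releases (0, 0, 3), pool now (6, 5, 7)
  proc-G: need (5, 0, 5) fits (6, 5, 7); releases (1, 0, 2), pool now (7, 5, 9)
  proc-F: need (7, 3, 2) fits (7, 5, 9); releases (2, 0, 1), pool now (9, 5, 10)
  proc-A: need (6, 5, 10) fits (9, 5, 10); releases (1, 3, 1), pool now (10, 8, 11)
  proc-E: need (4, 4, 3) fits (10, 8, 11); releases (0, 0, 1), pool now (10, 8, 12)


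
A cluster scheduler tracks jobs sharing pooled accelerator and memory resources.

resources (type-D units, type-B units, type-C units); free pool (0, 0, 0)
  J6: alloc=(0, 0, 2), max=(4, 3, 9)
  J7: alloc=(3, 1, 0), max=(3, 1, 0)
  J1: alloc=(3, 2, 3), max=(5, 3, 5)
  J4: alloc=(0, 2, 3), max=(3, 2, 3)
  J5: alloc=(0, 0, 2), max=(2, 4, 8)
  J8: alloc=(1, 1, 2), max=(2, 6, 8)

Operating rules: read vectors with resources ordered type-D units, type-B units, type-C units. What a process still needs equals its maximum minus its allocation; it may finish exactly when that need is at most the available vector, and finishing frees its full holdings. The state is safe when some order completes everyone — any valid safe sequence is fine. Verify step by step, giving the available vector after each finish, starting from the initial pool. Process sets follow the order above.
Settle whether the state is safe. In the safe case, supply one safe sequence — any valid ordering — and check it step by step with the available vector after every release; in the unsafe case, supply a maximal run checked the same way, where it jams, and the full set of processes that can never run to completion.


SAFE. One safe sequence: J7, J4, J1, J8, J5, J6.
Key observation: the first exact fit in this order is J4 — it needs (3, 0, 0) with (3, 1, 0) free, meeting a requested resource to the last unit.
Check, step by step:
  pool = (0, 0, 0)
  run J7 (needs (0, 0, 0), free (0, 0, 0)); after release of (3, 1, 0) the pool is (3, 1, 0)
  run J4 (needs (3, 0, 0), free (3, 1, 0)); after release of (0, 2, 3) the pool is (3, 3, 3)
  run J1 (needs (2, 1, 2), free (3, 3, 3)); after release of (3, 2, 3) the pool is (6, 5, 6)
  run J8 (needs (1, 5, 6), free (6, 5, 6)); after release of (1, 1, 2) the pool is (7, 6, 8)
  run J5 (needs (2, 4, 6), free (7, 6, 8)); after release of (0, 0, 2) the pool is (7, 6, 10)
  run J6 (needs (4, 3, 7), free (7, 6, 10)); after release of (0, 0, 2) the pool is (7, 6, 12)


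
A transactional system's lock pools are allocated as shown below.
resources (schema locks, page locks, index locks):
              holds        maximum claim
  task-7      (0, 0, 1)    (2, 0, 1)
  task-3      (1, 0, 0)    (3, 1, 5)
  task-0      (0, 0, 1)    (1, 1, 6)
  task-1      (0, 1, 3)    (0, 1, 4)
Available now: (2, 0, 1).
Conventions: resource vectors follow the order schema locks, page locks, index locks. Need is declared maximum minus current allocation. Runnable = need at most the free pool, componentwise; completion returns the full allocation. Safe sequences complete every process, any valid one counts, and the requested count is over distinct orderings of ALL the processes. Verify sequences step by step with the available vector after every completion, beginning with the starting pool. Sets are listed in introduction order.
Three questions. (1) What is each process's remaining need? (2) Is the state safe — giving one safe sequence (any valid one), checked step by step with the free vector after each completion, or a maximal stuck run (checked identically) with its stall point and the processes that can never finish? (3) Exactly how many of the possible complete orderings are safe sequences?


(1) Remaining need (order schema locks, page locks, index locks):
  task-7: (2, 0, 0)
  task-3: (2, 1, 5)
  task-0: (1, 1, 5)
  task-1: (0, 0, 1)
(2) SAFE, for example via the order task-7, task-1, task-3, task-0.
Key observation: task-7 marks the first exact bind of the order: its need (2, 0, 0) fits the free (2, 0, 1) with zero slack on a requested resource.
Step-by-step check:
  pool = (2, 0, 1)
  task-7: need (2, 0, 0) fits (2, 0, 1); releases (0, 0, 1), pool now (2, 0, 2)
  task-1: need (0, 0, 1) fits (2, 0, 2); releases (0, 1, 3), pool now (2, 1, 5)
  task-3: need (2, 1, 5) fits (2, 1, 5); releases (1, 0, 0), pool now (3, 1, 5)
  task-0: need (1, 1, 5) fits (3, 1, 5); releases (0, 0, 1), pool now (3, 1, 6)
(3) Exactly 4 of the possible complete orderings are safe sequences.


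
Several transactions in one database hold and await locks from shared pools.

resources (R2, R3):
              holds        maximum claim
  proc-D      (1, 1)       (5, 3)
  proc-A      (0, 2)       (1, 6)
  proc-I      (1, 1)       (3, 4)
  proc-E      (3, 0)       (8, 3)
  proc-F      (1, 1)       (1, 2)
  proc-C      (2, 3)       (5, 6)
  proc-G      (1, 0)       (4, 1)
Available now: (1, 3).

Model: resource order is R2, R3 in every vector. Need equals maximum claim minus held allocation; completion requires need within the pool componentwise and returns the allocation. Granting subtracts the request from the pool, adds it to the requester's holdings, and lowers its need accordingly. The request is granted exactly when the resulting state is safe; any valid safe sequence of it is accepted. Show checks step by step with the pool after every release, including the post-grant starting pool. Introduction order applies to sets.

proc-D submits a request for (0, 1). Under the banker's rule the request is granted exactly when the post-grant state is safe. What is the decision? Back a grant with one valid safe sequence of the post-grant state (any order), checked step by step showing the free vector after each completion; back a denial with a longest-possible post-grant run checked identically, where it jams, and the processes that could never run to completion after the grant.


GRANT — the state after the grant stays safe, e.g. via proc-F, proc-I, proc-C, proc-G, proc-E, proc-D, proc-A.
Key observation: after the grant the pool drops to (1, 2), which still lets proc-F finish first and unwind the rest.
Verifying the post-grant state step by step:
  pool = (1, 2)
  proc-F: need (0, 1) fits (1, 2); releases (1, 1), pool now (2, 3)
  proc-I: need (2, 3) fits (2, 3); releases (1, 1), pool now (3, 4)
  proc-C: need (3, 3) fits (3, 4); releases (2, 3), pool now (5, 7)
  proc-G: need (3, 1) fits (5, 7); releases (1, 0), pool now (6, 7)
  proc-E: need (5, 3) fits (6, 7); releases (3, 0), pool now (9, 7)
  proc-D: need (4, 1) fits (9, 7); releases (1, 2), pool now (10, 9)
  proc-A: need (1, 4) fits (10, 9); releases (0, 2), pool now (10, 11)


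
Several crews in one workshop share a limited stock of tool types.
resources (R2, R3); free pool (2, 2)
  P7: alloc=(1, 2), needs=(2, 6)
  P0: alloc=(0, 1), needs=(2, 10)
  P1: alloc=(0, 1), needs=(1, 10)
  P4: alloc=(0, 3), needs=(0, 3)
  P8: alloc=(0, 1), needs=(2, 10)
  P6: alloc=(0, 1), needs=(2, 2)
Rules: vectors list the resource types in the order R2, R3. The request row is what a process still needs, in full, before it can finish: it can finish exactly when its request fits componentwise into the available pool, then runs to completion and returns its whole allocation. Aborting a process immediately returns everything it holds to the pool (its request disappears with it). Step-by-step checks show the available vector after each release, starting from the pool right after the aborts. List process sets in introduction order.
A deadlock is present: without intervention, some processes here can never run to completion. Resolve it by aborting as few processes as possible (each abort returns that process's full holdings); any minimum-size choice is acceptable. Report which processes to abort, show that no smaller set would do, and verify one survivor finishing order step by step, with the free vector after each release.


Abort P0 and P1.
Key observation: the deadlocked P8 becomes finishable only because P0 and P1 released (0, 2); it completes at step 4 below.
Why nothing smaller works — every single abort fails: P7 alone leaves P0 blocked (short on R3); P0 alone leaves P1 blocked (short on R3); P1 alone leaves P0 blocked (short on R3); P4 alone leaves P0 blocked (short on R3); P8 alone leaves P0 blocked (short on R3); P6 alone leaves P0 blocked (short on R3).
Survivors finish in the order: P4, P6, P7, P8. Check, step by step (pool after the aborts first):
  pool = (2, 4)
  P4: need (0, 3) fits (2, 4); releases (0, 3), pool now (2, 7)
  P6: need (2, 2) fits (2, 7); releases (0, 1), pool now (2, 8)
  P7: need (2, 6) fits (2, 8); releases (1, 2), pool now (3, 10)
  P8: need (2, 10) fits (3, 10); releases (0, 1), pool now (3, 11)


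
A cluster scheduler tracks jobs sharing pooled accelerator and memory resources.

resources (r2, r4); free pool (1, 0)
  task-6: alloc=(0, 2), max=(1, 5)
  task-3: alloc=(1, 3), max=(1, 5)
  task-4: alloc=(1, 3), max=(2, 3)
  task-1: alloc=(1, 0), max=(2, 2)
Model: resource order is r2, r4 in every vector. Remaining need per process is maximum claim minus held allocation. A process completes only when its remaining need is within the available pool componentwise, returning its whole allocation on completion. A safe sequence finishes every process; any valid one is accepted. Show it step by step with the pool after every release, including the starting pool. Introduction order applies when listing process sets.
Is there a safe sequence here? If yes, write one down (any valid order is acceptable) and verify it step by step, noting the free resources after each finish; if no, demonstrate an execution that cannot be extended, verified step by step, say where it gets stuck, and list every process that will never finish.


SAFE, for example via the order task-4, task-3, task-6, task-1.
Key observation: at task-4 the run first touches a limit — (1, 0) against (1, 0), exact on a resource it actually requests.
Verifying each step:
  pool = (1, 0)
  run task-4 (needs (1, 0), free (1, 0)); after release of (1, 3) the pool is (2, 3)
  run task-3 (needs (0, 2), free (2, 3)); after release of (1, 3) the pool is (3, 6)
  run task-6 (needs (1, 3), free (3, 6)); after release of (0, 2) the pool is (3, 8)
  run task-1 (needs (1, 2), free (3, 8)); after release of (1, 0) the pool is (4, 8)


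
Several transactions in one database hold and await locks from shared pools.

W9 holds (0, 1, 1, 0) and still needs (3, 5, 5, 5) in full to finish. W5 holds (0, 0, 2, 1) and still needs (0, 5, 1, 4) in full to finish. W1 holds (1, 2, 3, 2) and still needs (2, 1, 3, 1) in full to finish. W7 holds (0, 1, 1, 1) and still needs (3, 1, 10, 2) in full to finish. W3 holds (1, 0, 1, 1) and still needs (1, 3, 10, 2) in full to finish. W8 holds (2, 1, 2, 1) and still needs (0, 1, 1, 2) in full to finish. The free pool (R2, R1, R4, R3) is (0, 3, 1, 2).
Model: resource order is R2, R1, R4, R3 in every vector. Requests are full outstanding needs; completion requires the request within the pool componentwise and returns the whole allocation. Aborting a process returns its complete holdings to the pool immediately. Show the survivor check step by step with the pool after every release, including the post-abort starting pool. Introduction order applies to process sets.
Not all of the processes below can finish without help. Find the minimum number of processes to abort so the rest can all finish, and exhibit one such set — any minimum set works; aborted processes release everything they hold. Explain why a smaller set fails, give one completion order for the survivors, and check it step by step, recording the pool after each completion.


Abort W7.
Key observation: no ordering could ever have run W3 before the abort of W7; with (0, 1, 1, 1) back in the pool it fits at step 5.
Why nothing smaller works: aborting no one leaves the state deadlocked as given.
Survivors finish in the order: W8, W1, W9, W5, W3. Walking it through (pool after the aborts first):
  pool = (0, 4, 2, 3)
  W8 needs (0, 1, 1, 2) <= (0, 4, 2, 3) -> finishes; pool += (2, 1, 2, 1) = (2, 5, 4, 4)
  W1 needs (2, 1, 3, 1) <= (2, 5, 4, 4) -> finishes; pool += (1, 2, 3, 2) = (3, 7, 7, 6)
  W9 needs (3, 5, 5, 5) <= (3, 7, 7, 6) -> finishes; pool += (0, 1, 1, 0) = (3, 8, 8, 6)
  W5 needs (0, 5, 1, 4) <= (3, 8, 8, 6) -> finishes; pool += (0, 0, 2, 1) = (3, 8, 10, 7)
  W3 needs (1, 3, 10, 2) <= (3, 8, 10, 7) -> finishes; pool += (1, 0, 1, 1) = (4, 8, 11, 8)


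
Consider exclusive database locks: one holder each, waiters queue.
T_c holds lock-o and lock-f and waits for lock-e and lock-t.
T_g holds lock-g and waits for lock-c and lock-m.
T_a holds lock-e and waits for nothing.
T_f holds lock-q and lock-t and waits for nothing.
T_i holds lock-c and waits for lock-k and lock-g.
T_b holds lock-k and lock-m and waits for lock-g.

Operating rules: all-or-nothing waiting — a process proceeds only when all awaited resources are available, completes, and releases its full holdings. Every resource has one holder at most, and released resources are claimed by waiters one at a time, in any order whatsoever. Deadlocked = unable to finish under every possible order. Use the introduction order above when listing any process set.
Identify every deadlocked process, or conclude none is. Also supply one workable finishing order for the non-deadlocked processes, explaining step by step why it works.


Deadlocked set: T_g, T_i and T_b.
Key observation: nobody on the ring T_g -> T_i -> T_g can start until another member finishes, which never happens; T_b is caught in further circular waits.
A valid finishing order for the others: T_a, T_f, T_c.
Check, step by step:
  T_a: no waits; runs immediately, freeing lock-e
  T_f: no waits; runs immediately, freeing lock-q and lock-t
  T_c: everything it awaited (lock-e and lock-t) is free; runs, freeing lock-o and lock-f


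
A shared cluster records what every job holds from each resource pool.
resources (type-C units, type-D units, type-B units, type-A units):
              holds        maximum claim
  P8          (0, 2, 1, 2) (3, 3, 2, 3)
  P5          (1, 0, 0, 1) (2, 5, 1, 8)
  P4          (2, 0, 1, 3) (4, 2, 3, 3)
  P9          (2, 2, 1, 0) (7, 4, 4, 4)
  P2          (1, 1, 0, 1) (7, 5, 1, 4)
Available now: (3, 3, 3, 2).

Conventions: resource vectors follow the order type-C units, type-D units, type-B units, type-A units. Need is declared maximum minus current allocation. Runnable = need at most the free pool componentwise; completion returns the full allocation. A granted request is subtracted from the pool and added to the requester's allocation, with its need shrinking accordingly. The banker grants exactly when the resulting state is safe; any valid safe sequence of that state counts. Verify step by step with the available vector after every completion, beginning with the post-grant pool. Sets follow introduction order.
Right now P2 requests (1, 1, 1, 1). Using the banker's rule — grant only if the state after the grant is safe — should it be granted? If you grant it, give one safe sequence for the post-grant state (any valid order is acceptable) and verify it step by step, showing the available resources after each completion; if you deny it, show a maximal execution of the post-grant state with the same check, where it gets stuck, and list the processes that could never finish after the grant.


DENY: after the grant no complete ordering would exist.
Key observation: after P4, P8 the pool peaks at (4, 4, 4, 6), and each blocked process is short somewhere: P5 on type-D units, type-A units; P9 on type-C units; P2 on type-C units.
Pretend the grant happened; the run P4, P8 goes as far as possible. Verifying each step:
  pool = (2, 2, 2, 1)
  run P4 (needs (2, 2, 2, 0), free (2, 2, 2, 1)); after release of (2, 0, 1, 3) the pool is (4, 2, 3, 4)
  run P8 (needs (3, 1, 1, 1), free (4, 2, 3, 4)); after release of (0, 2, 1, 2) the pool is (4, 4, 4, 6)
  P5 cannot run: need (1, 5, 1, 7) vs free (4, 4, 4, 6) (insufficient type-D units and type-A units)
  P9 cannot run: need (5, 2, 3, 4) vs free (4, 4, 4, 6) (insufficient type-C units)
  P2 cannot run: need (5, 3, 0, 2) vs free (4, 4, 4, 6) (insufficient type-C units)
Processes that could never finish after the grant: P5, P9 and P2.


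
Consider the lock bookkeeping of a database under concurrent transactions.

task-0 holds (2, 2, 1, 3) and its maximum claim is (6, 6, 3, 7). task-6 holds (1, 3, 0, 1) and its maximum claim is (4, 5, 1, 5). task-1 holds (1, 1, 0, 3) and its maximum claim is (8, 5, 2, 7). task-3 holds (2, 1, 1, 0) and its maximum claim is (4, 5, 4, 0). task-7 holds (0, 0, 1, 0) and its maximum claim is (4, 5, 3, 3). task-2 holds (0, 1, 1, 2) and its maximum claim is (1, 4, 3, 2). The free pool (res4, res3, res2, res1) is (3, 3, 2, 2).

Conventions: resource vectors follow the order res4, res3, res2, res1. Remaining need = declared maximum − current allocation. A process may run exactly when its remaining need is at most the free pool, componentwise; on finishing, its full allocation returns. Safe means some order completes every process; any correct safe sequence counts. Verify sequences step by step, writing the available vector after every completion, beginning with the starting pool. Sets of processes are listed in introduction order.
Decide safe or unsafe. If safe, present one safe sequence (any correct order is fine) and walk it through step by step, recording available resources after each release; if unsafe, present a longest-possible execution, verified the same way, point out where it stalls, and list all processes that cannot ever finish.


SAFE, for example via the order task-2, task-3, task-0, task-6, task-1, task-7.
Key observation: task-2 marks the first exact bind of the order: its need (1, 3, 2, 0) fits the free (3, 3, 2, 2) with zero slack on a requested resource.
Verifying each step:
  pool = (3, 3, 2, 2)
  run task-2 (needs (1, 3, 2, 0), free (3, 3, 2, 2)); after release of (0, 1, 1, 2) the pool is (3, 4, 3, 4)
  run task-3 (needs (2, 4, 3, 0), free (3, 4, 3, 4)); after release of (2, 1, 1, 0) the pool is (5, 5, 4, 4)
  run task-0 (needs (4, 4, 2, 4), free (5, 5, 4, 4)); after release of (2, 2, 1, 3) the pool is (7, 7, 5, 7)
  run task-6 (needs (3, 2, 1, 4), free (7, 7, 5, 7)); after release of (1, 3, 0, 1) the pool is (8, 10, 5, 8)
  run task-1 (needs (7, 4, 2, 4), free (8, 10, 5, 8)); after release of (1, 1, 0, 3) the pool is (9, 11, 5, 11)
  run task-7 (needs (4, 5, 2, 3), free (9, 11, 5, 11)); after release of (0, 0, 1, 0) the pool is (9, 11, 6, 11)


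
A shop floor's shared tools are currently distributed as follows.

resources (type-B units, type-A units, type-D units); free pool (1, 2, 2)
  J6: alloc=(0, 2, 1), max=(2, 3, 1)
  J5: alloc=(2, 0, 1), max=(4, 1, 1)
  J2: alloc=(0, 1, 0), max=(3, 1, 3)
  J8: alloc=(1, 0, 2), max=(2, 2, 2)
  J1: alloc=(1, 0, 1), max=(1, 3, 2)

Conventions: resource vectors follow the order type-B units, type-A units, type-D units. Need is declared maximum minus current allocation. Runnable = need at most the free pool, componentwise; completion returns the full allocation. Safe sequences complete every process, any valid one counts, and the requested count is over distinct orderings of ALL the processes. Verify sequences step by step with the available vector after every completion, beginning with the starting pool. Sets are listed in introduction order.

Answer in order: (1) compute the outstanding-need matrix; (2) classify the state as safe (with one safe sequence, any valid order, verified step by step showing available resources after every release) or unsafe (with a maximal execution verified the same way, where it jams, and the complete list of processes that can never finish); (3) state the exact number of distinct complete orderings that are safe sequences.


(1) Remaining need (order type-B units, type-A units, type-D units):
  J6: (2, 1, 0)
  J5: (2, 1, 0)
  J2: (3, 0, 3)
  J8: (1, 2, 0)
  J1: (0, 3, 1)
(2) SAFE, for example via the order J8, J6, J5, J1, J2.
Key observation: reading the order forward, J8 is the first process whose need (1, 2, 0) meets the free pool (1, 2, 2) exactly on a resource it requests.
Walking it through:
  pool = (1, 2, 2)
  J8: need (1, 2, 0) fits (1, 2, 2); releases (1, 0, 2), pool now (2, 2, 4)
  J6: need (2, 1, 0) fits (2, 2, 4); releases (0, 2, 1), pool now (2, 4, 5)
  J5: need (2, 1, 0) fits (2, 4, 5); releases (2, 0, 1), pool now (4, 4, 6)
  J1: need (0, 3, 1) fits (4, 4, 6); releases (1, 0, 1), pool now (5, 4, 7)
  J2: need (3, 0, 3) fits (5, 4, 7); releases (0, 1, 0), pool now (5, 5, 7)
(3) The exact count: 8 of the possible complete orderings are safe sequences.


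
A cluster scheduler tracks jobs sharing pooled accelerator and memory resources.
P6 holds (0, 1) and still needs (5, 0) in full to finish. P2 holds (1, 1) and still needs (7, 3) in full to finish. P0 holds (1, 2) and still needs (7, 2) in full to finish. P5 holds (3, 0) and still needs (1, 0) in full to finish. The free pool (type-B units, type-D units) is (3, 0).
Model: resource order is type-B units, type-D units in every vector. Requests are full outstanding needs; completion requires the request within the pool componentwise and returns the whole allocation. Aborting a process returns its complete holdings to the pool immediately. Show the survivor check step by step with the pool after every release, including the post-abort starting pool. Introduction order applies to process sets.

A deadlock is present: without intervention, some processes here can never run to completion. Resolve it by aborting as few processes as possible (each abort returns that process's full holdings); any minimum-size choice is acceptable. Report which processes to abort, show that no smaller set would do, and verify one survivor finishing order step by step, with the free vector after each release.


Minimum abort set: P0.
Key observation: P2 could never have finished before the abort; with (1, 2) returned by P0, it fits at step 3.
No smaller set exists: with zero aborts the deadlock remains.
Survivors finish in the order: P5, P6, P2. Walking it through (pool after the aborts first):
  pool = (4, 2)
  P5: need (1, 0) fits (4, 2); releases (3, 0), pool now (7, 2)
  P6: need (5, 0) fits (7, 2); releases (0, 1), pool now (7, 3)
  P2: need (7, 3) fits (7, 3); releases (1, 1), pool now (8, 4)


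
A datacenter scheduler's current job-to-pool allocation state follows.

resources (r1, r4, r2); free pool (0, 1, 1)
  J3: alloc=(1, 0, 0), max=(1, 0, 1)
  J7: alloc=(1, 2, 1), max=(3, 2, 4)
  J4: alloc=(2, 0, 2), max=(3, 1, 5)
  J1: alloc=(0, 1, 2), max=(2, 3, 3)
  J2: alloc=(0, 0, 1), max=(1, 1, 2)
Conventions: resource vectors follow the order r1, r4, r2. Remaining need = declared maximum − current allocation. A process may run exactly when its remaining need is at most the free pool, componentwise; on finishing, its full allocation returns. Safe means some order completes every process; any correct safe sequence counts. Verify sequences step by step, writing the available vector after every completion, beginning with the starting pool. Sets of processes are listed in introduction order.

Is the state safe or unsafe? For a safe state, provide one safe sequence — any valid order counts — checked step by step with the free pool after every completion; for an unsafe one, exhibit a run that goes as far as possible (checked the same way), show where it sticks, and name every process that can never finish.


UNSAFE — no complete ordering exists.
Key observation: after J3, J2 the pool peaks at (1, 1, 2), and each blocked process is short somewhere: J7 on r1, r2; J4 on r2; J1 on r1, r4.
The run J3, J2 cannot be extended any further. Verifying each step:
  pool = (0, 1, 1)
  J3 needs (0, 0, 1) <= (0, 1, 1) -> finishes; pool += (1, 0, 0) = (1, 1, 1)
  J2 needs (1, 1, 1) <= (1, 1, 1) -> finishes; pool += (0, 0, 1) = (1, 1, 2)
  blocked: J7 wants (2, 0, 3), pool (1, 1, 2) — not enough r1 and r2
  blocked: J4 wants (1, 1, 3), pool (1, 1, 2) — not enough r2
  blocked: J1 wants (2, 2, 1), pool (1, 1, 2) — not enough r1 and r4
Never able to finish: J7, J4 and J1.


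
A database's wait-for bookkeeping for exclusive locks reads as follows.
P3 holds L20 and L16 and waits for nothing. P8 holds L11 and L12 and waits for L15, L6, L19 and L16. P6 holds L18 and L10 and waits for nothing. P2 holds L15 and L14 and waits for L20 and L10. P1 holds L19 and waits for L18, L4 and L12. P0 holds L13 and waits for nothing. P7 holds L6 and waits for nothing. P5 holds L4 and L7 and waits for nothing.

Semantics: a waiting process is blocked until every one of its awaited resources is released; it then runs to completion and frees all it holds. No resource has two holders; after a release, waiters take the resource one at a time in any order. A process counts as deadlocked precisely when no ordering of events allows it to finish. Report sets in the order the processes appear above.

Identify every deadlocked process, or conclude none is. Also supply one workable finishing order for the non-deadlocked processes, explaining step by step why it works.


Deadlocked set: P8 and P1.
Key observation: the waits loop around P8 -> P1 -> P8 with no way out; no other process is dragged down with it.
One completion order for the rest: P3, P5, P7, P6, P2, P0.
Verifying each step:
  P3: no waits; runs immediately, freeing L20 and L16
  P5: no waits; runs immediately, freeing L4 and L7
  P7: no waits; runs immediately, freeing L6
  P6: no waits; runs immediately, freeing L18 and L10
  P2 waits on L20 and L10 — all released -> runs and releases L15 and L14
  P0: no waits; runs immediately, freeing L13


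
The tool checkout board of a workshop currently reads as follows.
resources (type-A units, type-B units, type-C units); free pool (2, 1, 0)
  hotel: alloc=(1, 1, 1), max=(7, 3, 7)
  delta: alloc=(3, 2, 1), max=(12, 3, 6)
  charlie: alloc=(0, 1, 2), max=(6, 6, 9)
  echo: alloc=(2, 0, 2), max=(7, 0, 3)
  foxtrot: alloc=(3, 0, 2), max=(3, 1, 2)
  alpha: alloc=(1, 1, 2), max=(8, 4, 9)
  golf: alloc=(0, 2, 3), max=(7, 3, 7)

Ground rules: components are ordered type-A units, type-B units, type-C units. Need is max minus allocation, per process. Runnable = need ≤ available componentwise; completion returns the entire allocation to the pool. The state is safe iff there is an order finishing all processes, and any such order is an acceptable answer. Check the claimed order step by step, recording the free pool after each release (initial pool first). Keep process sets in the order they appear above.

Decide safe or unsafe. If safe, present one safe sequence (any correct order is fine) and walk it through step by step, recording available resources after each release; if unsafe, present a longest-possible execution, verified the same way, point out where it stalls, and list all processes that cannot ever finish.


SAFE — a valid safe sequence is foxtrot, echo, golf, alpha, hotel, delta, charlie.
Key observation: foxtrot marks the first exact bind of the order: its need (0, 1, 0) fits the free (2, 1, 0) with zero slack on a requested resource.
Verifying each step:
  pool = (2, 1, 0)
  foxtrot needs (0, 1, 0) <= (2, 1, 0) -> finishes; pool += (3, 0, 2) = (5, 1, 2)
  echo needs (5, 0, 1) <= (5, 1, 2) -> finishes; pool += (2, 0, 2) = (7, 1, 4)
  golf needs (7, 1, 4) <= (7, 1, 4) -> finishes; pool += (0, 2, 3) = (7, 3, 7)
  alpha needs (7, 3, 7) <= (7, 3, 7) -> finishes; pool += (1, 1, 2) = (8, 4, 9)
  hotel needs (6, 2, 6) <= (8, 4, 9) -> finishes; pool += (1, 1, 1) = (9, 5, 10)
  delta needs (9, 1, 5) <= (9, 5, 10) -> finishes; pool += (3, 2, 1) = (12, 7, 11)
  charlie needs (6, 5, 7) <= (12, 7, 11) -> finishes; pool += (0, 1, 2) = (12, 8, 13)
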